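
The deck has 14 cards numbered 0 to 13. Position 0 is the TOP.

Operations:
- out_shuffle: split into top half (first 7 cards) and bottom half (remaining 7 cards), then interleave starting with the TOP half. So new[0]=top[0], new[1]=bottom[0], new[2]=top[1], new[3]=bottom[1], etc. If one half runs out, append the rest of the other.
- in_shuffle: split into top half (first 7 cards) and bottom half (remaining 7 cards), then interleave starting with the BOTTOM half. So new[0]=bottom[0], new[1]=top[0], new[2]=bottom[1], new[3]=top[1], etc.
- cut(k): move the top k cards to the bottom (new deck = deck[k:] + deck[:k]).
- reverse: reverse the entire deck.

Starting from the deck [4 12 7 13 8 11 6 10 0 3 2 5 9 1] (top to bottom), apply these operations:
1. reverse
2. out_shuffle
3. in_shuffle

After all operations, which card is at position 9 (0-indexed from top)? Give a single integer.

Answer: 5

Derivation:
After op 1 (reverse): [1 9 5 2 3 0 10 6 11 8 13 7 12 4]
After op 2 (out_shuffle): [1 6 9 11 5 8 2 13 3 7 0 12 10 4]
After op 3 (in_shuffle): [13 1 3 6 7 9 0 11 12 5 10 8 4 2]
Position 9: card 5.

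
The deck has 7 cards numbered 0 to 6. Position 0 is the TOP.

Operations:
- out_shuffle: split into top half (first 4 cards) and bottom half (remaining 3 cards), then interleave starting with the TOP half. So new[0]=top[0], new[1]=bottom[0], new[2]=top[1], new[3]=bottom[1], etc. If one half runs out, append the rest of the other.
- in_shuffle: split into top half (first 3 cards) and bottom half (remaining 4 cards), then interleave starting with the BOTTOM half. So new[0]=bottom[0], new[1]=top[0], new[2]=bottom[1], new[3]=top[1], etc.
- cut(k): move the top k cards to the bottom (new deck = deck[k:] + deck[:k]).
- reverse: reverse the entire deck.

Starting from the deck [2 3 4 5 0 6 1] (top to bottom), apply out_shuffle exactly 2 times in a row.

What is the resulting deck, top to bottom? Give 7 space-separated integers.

Answer: 2 4 0 1 3 5 6

Derivation:
After op 1 (out_shuffle): [2 0 3 6 4 1 5]
After op 2 (out_shuffle): [2 4 0 1 3 5 6]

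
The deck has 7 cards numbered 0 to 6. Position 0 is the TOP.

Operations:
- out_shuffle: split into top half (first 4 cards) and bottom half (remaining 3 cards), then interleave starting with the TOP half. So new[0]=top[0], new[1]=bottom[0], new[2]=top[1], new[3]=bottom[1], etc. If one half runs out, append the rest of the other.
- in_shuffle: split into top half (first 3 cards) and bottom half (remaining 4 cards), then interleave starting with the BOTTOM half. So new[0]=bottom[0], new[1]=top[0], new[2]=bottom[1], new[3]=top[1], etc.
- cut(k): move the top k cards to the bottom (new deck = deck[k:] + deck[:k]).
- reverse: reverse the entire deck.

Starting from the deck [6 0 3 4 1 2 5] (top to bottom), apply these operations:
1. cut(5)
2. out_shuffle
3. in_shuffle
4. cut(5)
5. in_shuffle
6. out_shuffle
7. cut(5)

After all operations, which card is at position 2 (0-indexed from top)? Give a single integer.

After op 1 (cut(5)): [2 5 6 0 3 4 1]
After op 2 (out_shuffle): [2 3 5 4 6 1 0]
After op 3 (in_shuffle): [4 2 6 3 1 5 0]
After op 4 (cut(5)): [5 0 4 2 6 3 1]
After op 5 (in_shuffle): [2 5 6 0 3 4 1]
After op 6 (out_shuffle): [2 3 5 4 6 1 0]
After op 7 (cut(5)): [1 0 2 3 5 4 6]
Position 2: card 2.

Answer: 2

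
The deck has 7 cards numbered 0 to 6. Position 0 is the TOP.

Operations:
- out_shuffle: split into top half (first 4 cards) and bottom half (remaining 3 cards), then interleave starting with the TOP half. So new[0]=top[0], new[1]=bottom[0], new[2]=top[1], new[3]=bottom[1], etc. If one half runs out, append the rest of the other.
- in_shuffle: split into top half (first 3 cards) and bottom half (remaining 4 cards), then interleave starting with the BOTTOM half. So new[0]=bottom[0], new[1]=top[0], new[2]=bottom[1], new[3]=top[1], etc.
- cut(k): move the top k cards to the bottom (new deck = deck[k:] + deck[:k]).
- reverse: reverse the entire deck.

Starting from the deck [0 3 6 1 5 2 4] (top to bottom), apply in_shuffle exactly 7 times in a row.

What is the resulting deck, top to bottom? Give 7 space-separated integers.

Answer: 1 0 5 3 2 6 4

Derivation:
After op 1 (in_shuffle): [1 0 5 3 2 6 4]
After op 2 (in_shuffle): [3 1 2 0 6 5 4]
After op 3 (in_shuffle): [0 3 6 1 5 2 4]
After op 4 (in_shuffle): [1 0 5 3 2 6 4]
After op 5 (in_shuffle): [3 1 2 0 6 5 4]
After op 6 (in_shuffle): [0 3 6 1 5 2 4]
After op 7 (in_shuffle): [1 0 5 3 2 6 4]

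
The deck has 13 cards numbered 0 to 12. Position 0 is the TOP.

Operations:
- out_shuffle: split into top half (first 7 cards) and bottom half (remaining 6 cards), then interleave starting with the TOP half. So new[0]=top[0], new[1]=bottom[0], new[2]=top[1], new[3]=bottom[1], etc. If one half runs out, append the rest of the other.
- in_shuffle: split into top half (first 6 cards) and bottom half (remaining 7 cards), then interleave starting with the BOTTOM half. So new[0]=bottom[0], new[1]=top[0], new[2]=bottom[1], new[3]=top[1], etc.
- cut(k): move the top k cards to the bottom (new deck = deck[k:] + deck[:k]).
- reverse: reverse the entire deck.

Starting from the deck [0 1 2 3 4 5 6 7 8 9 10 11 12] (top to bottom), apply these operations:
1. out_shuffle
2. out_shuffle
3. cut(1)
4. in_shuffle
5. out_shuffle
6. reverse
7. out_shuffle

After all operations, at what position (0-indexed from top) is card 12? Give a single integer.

After op 1 (out_shuffle): [0 7 1 8 2 9 3 10 4 11 5 12 6]
After op 2 (out_shuffle): [0 10 7 4 1 11 8 5 2 12 9 6 3]
After op 3 (cut(1)): [10 7 4 1 11 8 5 2 12 9 6 3 0]
After op 4 (in_shuffle): [5 10 2 7 12 4 9 1 6 11 3 8 0]
After op 5 (out_shuffle): [5 1 10 6 2 11 7 3 12 8 4 0 9]
After op 6 (reverse): [9 0 4 8 12 3 7 11 2 6 10 1 5]
After op 7 (out_shuffle): [9 11 0 2 4 6 8 10 12 1 3 5 7]
Card 12 is at position 8.

Answer: 8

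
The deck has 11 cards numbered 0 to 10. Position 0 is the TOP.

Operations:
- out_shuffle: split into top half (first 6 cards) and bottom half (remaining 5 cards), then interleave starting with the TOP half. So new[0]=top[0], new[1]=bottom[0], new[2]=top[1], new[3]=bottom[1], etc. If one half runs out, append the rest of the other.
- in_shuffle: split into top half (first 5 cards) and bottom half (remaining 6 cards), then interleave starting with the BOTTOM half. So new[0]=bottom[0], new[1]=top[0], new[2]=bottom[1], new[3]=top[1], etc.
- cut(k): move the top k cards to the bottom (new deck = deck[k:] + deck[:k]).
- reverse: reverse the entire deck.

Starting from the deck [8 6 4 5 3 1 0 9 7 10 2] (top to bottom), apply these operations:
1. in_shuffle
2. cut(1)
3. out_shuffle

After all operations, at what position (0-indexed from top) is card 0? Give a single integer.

Answer: 2

Derivation:
After op 1 (in_shuffle): [1 8 0 6 9 4 7 5 10 3 2]
After op 2 (cut(1)): [8 0 6 9 4 7 5 10 3 2 1]
After op 3 (out_shuffle): [8 5 0 10 6 3 9 2 4 1 7]
Card 0 is at position 2.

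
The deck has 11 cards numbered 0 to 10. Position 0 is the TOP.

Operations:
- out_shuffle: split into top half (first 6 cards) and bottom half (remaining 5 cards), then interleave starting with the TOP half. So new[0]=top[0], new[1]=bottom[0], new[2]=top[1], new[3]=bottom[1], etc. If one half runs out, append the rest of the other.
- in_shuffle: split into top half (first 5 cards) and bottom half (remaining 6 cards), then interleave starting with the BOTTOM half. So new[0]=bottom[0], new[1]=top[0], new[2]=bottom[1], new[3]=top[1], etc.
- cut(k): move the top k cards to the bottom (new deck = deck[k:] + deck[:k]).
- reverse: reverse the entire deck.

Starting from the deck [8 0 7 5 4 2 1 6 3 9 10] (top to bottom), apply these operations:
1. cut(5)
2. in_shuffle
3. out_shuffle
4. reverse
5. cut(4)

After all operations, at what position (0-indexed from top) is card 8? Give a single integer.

Answer: 2

Derivation:
After op 1 (cut(5)): [2 1 6 3 9 10 8 0 7 5 4]
After op 2 (in_shuffle): [10 2 8 1 0 6 7 3 5 9 4]
After op 3 (out_shuffle): [10 7 2 3 8 5 1 9 0 4 6]
After op 4 (reverse): [6 4 0 9 1 5 8 3 2 7 10]
After op 5 (cut(4)): [1 5 8 3 2 7 10 6 4 0 9]
Card 8 is at position 2.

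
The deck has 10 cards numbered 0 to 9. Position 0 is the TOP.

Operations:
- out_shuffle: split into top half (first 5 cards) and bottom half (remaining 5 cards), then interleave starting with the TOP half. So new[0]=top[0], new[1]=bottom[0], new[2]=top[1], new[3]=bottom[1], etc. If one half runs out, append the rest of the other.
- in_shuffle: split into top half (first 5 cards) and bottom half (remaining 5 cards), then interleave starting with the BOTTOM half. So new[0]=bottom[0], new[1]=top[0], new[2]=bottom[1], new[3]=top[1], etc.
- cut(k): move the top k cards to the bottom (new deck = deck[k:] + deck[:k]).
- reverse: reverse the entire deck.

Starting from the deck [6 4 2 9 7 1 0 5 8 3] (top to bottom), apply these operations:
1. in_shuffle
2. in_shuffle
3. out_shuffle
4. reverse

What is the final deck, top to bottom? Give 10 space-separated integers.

After op 1 (in_shuffle): [1 6 0 4 5 2 8 9 3 7]
After op 2 (in_shuffle): [2 1 8 6 9 0 3 4 7 5]
After op 3 (out_shuffle): [2 0 1 3 8 4 6 7 9 5]
After op 4 (reverse): [5 9 7 6 4 8 3 1 0 2]

Answer: 5 9 7 6 4 8 3 1 0 2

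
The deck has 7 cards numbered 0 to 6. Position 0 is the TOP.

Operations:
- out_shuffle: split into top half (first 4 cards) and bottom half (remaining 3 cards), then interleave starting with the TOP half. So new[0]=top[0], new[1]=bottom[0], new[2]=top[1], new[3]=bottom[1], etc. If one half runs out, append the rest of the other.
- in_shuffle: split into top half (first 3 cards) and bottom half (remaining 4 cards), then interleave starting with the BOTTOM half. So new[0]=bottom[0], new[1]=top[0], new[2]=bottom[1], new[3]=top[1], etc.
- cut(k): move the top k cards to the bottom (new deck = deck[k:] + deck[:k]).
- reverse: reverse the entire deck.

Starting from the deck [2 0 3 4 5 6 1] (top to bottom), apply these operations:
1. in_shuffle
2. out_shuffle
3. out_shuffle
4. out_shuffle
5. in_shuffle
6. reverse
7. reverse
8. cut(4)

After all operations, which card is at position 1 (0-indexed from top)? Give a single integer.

Answer: 5

Derivation:
After op 1 (in_shuffle): [4 2 5 0 6 3 1]
After op 2 (out_shuffle): [4 6 2 3 5 1 0]
After op 3 (out_shuffle): [4 5 6 1 2 0 3]
After op 4 (out_shuffle): [4 2 5 0 6 3 1]
After op 5 (in_shuffle): [0 4 6 2 3 5 1]
After op 6 (reverse): [1 5 3 2 6 4 0]
After op 7 (reverse): [0 4 6 2 3 5 1]
After op 8 (cut(4)): [3 5 1 0 4 6 2]
Position 1: card 5.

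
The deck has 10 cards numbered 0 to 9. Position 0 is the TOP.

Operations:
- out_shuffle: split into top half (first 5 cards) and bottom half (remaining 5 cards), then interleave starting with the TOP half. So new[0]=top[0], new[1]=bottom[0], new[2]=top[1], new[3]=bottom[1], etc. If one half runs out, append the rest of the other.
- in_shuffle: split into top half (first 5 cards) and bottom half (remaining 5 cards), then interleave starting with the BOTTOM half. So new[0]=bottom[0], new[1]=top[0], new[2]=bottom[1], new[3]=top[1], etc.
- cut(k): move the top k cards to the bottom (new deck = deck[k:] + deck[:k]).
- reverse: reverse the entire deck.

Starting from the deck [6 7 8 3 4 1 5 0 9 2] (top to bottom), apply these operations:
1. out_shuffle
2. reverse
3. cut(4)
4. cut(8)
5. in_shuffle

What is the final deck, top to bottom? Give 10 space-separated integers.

Answer: 7 9 1 3 6 0 2 8 4 5

Derivation:
After op 1 (out_shuffle): [6 1 7 5 8 0 3 9 4 2]
After op 2 (reverse): [2 4 9 3 0 8 5 7 1 6]
After op 3 (cut(4)): [0 8 5 7 1 6 2 4 9 3]
After op 4 (cut(8)): [9 3 0 8 5 7 1 6 2 4]
After op 5 (in_shuffle): [7 9 1 3 6 0 2 8 4 5]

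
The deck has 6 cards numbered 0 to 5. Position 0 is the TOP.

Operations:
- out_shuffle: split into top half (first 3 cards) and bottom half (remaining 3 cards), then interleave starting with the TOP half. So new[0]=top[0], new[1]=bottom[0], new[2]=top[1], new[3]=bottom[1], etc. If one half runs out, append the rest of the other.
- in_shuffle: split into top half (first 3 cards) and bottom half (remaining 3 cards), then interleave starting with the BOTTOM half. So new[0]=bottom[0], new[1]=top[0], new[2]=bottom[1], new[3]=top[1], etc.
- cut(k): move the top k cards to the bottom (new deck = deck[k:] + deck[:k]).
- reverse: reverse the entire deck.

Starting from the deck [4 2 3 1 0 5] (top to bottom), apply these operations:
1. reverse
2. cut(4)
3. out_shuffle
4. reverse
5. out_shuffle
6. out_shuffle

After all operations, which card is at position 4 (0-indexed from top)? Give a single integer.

Answer: 5

Derivation:
After op 1 (reverse): [5 0 1 3 2 4]
After op 2 (cut(4)): [2 4 5 0 1 3]
After op 3 (out_shuffle): [2 0 4 1 5 3]
After op 4 (reverse): [3 5 1 4 0 2]
After op 5 (out_shuffle): [3 4 5 0 1 2]
After op 6 (out_shuffle): [3 0 4 1 5 2]
Position 4: card 5.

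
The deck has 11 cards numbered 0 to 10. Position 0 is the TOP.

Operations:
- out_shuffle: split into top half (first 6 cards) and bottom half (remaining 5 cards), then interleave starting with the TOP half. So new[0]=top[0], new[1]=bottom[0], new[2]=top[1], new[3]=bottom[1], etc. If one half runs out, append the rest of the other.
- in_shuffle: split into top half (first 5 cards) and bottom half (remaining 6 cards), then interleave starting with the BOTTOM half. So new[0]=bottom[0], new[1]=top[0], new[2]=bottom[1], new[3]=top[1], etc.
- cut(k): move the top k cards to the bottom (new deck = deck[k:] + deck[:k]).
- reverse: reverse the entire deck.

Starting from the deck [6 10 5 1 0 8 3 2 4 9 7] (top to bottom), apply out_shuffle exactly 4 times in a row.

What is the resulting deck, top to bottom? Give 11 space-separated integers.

After op 1 (out_shuffle): [6 3 10 2 5 4 1 9 0 7 8]
After op 2 (out_shuffle): [6 1 3 9 10 0 2 7 5 8 4]
After op 3 (out_shuffle): [6 2 1 7 3 5 9 8 10 4 0]
After op 4 (out_shuffle): [6 9 2 8 1 10 7 4 3 0 5]

Answer: 6 9 2 8 1 10 7 4 3 0 5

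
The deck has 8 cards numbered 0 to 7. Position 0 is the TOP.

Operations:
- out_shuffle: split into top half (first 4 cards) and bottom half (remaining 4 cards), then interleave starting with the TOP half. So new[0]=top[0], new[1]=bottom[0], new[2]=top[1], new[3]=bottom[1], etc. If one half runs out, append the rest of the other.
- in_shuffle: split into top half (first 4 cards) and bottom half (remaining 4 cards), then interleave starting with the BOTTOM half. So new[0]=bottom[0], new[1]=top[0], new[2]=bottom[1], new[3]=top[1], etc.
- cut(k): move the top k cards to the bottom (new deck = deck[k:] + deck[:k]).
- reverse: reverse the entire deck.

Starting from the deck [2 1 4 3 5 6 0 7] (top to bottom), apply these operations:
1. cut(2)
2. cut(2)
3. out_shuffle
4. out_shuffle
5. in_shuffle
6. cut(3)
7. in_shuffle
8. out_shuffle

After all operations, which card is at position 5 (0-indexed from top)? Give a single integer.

Answer: 7

Derivation:
After op 1 (cut(2)): [4 3 5 6 0 7 2 1]
After op 2 (cut(2)): [5 6 0 7 2 1 4 3]
After op 3 (out_shuffle): [5 2 6 1 0 4 7 3]
After op 4 (out_shuffle): [5 0 2 4 6 7 1 3]
After op 5 (in_shuffle): [6 5 7 0 1 2 3 4]
After op 6 (cut(3)): [0 1 2 3 4 6 5 7]
After op 7 (in_shuffle): [4 0 6 1 5 2 7 3]
After op 8 (out_shuffle): [4 5 0 2 6 7 1 3]
Position 5: card 7.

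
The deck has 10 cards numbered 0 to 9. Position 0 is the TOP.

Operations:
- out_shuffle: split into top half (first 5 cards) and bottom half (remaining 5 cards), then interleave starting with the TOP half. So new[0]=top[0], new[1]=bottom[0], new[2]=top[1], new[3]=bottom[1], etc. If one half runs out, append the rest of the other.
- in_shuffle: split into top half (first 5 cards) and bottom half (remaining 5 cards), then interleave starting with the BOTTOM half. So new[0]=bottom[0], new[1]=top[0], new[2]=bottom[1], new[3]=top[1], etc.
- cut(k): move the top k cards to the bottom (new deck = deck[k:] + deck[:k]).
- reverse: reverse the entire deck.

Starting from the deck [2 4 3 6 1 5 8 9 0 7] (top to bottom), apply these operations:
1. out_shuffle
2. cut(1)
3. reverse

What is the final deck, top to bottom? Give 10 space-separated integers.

Answer: 2 7 1 0 6 9 3 8 4 5

Derivation:
After op 1 (out_shuffle): [2 5 4 8 3 9 6 0 1 7]
After op 2 (cut(1)): [5 4 8 3 9 6 0 1 7 2]
After op 3 (reverse): [2 7 1 0 6 9 3 8 4 5]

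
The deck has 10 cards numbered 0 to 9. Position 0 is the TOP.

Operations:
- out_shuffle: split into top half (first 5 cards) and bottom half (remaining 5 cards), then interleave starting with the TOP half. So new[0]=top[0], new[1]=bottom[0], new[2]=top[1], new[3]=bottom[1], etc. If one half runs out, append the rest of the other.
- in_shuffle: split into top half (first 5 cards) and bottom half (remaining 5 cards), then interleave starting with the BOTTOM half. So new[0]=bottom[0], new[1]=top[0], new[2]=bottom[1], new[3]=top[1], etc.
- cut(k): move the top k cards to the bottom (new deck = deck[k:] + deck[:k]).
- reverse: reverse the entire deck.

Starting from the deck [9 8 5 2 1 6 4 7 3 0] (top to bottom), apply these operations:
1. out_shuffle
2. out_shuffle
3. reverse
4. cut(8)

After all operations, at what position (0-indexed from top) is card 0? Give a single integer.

After op 1 (out_shuffle): [9 6 8 4 5 7 2 3 1 0]
After op 2 (out_shuffle): [9 7 6 2 8 3 4 1 5 0]
After op 3 (reverse): [0 5 1 4 3 8 2 6 7 9]
After op 4 (cut(8)): [7 9 0 5 1 4 3 8 2 6]
Card 0 is at position 2.

Answer: 2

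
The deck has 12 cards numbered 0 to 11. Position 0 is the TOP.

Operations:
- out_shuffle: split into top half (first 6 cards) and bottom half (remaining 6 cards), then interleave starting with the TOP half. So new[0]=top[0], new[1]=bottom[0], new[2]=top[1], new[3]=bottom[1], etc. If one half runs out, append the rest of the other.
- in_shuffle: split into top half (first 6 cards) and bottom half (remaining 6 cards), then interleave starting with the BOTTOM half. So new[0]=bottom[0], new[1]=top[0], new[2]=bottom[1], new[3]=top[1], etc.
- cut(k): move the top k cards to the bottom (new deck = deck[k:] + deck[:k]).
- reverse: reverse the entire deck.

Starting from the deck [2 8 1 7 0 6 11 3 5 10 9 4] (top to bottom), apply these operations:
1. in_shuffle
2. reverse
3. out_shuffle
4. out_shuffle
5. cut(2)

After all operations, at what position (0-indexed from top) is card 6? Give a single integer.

Answer: 10

Derivation:
After op 1 (in_shuffle): [11 2 3 8 5 1 10 7 9 0 4 6]
After op 2 (reverse): [6 4 0 9 7 10 1 5 8 3 2 11]
After op 3 (out_shuffle): [6 1 4 5 0 8 9 3 7 2 10 11]
After op 4 (out_shuffle): [6 9 1 3 4 7 5 2 0 10 8 11]
After op 5 (cut(2)): [1 3 4 7 5 2 0 10 8 11 6 9]
Card 6 is at position 10.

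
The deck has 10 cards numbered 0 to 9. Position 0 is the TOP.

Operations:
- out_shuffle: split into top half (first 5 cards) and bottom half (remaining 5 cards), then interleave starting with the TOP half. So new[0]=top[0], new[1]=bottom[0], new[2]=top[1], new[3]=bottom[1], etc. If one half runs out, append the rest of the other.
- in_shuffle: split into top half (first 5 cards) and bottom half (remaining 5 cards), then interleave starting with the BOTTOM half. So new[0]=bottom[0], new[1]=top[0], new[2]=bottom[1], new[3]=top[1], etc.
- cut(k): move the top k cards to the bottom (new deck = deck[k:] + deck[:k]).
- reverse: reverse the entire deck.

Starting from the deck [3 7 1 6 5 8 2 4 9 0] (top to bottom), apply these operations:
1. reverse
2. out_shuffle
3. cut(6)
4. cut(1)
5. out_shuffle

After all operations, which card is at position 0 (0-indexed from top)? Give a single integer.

Answer: 7

Derivation:
After op 1 (reverse): [0 9 4 2 8 5 6 1 7 3]
After op 2 (out_shuffle): [0 5 9 6 4 1 2 7 8 3]
After op 3 (cut(6)): [2 7 8 3 0 5 9 6 4 1]
After op 4 (cut(1)): [7 8 3 0 5 9 6 4 1 2]
After op 5 (out_shuffle): [7 9 8 6 3 4 0 1 5 2]
Position 0: card 7.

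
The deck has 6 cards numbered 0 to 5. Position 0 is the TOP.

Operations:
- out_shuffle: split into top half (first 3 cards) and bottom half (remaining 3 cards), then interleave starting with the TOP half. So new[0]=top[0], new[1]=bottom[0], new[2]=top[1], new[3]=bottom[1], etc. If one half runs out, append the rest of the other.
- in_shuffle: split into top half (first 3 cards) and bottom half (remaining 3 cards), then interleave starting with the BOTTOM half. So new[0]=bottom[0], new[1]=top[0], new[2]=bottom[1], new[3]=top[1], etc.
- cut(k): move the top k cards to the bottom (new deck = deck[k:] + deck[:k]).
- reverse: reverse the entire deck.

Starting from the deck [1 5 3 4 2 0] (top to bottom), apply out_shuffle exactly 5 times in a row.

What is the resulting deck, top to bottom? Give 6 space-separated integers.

After op 1 (out_shuffle): [1 4 5 2 3 0]
After op 2 (out_shuffle): [1 2 4 3 5 0]
After op 3 (out_shuffle): [1 3 2 5 4 0]
After op 4 (out_shuffle): [1 5 3 4 2 0]
After op 5 (out_shuffle): [1 4 5 2 3 0]

Answer: 1 4 5 2 3 0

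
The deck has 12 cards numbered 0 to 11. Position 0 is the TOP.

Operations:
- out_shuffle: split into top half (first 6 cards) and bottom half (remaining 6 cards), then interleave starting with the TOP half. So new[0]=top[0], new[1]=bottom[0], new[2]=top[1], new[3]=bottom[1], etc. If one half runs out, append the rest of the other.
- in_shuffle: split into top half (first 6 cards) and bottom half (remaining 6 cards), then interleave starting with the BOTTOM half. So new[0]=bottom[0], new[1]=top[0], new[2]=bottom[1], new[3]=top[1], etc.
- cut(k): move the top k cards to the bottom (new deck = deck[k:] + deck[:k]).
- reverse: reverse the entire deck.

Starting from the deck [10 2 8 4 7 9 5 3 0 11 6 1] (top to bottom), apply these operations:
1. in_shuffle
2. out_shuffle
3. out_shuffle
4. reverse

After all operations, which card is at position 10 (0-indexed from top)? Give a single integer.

Answer: 2

Derivation:
After op 1 (in_shuffle): [5 10 3 2 0 8 11 4 6 7 1 9]
After op 2 (out_shuffle): [5 11 10 4 3 6 2 7 0 1 8 9]
After op 3 (out_shuffle): [5 2 11 7 10 0 4 1 3 8 6 9]
After op 4 (reverse): [9 6 8 3 1 4 0 10 7 11 2 5]
Position 10: card 2.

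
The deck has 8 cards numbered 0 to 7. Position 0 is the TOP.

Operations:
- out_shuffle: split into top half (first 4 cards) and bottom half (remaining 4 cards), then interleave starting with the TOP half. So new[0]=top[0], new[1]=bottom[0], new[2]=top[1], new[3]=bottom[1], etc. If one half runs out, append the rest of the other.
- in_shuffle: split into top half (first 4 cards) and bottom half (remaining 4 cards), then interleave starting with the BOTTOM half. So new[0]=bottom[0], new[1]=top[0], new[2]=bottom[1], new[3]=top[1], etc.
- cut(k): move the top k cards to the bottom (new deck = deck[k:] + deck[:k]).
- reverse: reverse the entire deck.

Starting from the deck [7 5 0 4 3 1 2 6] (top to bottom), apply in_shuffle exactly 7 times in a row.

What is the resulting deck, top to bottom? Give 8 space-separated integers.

After op 1 (in_shuffle): [3 7 1 5 2 0 6 4]
After op 2 (in_shuffle): [2 3 0 7 6 1 4 5]
After op 3 (in_shuffle): [6 2 1 3 4 0 5 7]
After op 4 (in_shuffle): [4 6 0 2 5 1 7 3]
After op 5 (in_shuffle): [5 4 1 6 7 0 3 2]
After op 6 (in_shuffle): [7 5 0 4 3 1 2 6]
After op 7 (in_shuffle): [3 7 1 5 2 0 6 4]

Answer: 3 7 1 5 2 0 6 4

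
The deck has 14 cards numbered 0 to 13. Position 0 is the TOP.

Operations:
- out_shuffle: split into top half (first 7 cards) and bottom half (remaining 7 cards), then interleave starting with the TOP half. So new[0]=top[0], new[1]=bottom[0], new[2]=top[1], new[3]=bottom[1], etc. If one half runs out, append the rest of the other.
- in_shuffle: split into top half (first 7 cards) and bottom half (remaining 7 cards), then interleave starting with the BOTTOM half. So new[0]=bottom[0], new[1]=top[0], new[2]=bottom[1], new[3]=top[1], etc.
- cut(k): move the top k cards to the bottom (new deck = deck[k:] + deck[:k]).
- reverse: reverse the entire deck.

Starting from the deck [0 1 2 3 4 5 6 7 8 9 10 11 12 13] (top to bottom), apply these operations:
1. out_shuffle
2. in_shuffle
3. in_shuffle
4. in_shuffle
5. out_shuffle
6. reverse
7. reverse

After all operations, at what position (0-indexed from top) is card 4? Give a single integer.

Answer: 9

Derivation:
After op 1 (out_shuffle): [0 7 1 8 2 9 3 10 4 11 5 12 6 13]
After op 2 (in_shuffle): [10 0 4 7 11 1 5 8 12 2 6 9 13 3]
After op 3 (in_shuffle): [8 10 12 0 2 4 6 7 9 11 13 1 3 5]
After op 4 (in_shuffle): [7 8 9 10 11 12 13 0 1 2 3 4 5 6]
After op 5 (out_shuffle): [7 0 8 1 9 2 10 3 11 4 12 5 13 6]
After op 6 (reverse): [6 13 5 12 4 11 3 10 2 9 1 8 0 7]
After op 7 (reverse): [7 0 8 1 9 2 10 3 11 4 12 5 13 6]
Card 4 is at position 9.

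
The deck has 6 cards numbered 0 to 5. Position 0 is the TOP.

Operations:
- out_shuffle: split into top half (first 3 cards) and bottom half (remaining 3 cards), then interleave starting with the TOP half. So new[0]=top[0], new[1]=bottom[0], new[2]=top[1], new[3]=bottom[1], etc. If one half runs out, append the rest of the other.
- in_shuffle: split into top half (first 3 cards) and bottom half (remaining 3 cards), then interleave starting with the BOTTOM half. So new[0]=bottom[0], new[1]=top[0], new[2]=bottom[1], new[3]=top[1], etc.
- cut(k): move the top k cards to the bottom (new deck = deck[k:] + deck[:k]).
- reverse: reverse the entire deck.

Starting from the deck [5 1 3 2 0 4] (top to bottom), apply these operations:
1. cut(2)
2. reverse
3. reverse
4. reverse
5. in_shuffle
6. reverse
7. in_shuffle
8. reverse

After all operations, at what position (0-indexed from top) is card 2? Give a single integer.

After op 1 (cut(2)): [3 2 0 4 5 1]
After op 2 (reverse): [1 5 4 0 2 3]
After op 3 (reverse): [3 2 0 4 5 1]
After op 4 (reverse): [1 5 4 0 2 3]
After op 5 (in_shuffle): [0 1 2 5 3 4]
After op 6 (reverse): [4 3 5 2 1 0]
After op 7 (in_shuffle): [2 4 1 3 0 5]
After op 8 (reverse): [5 0 3 1 4 2]
Card 2 is at position 5.

Answer: 5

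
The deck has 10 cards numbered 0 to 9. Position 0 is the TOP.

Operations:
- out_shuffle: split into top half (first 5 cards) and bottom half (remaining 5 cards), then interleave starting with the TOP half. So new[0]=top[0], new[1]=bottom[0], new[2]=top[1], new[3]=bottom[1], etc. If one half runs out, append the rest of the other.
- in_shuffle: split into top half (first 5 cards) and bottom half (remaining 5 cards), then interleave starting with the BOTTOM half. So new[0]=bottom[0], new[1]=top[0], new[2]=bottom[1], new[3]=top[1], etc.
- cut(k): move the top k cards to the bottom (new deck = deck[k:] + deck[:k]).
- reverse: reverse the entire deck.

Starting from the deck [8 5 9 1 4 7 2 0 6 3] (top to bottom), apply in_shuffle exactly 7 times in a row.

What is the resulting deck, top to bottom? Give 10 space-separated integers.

Answer: 0 4 5 3 2 1 8 6 7 9

Derivation:
After op 1 (in_shuffle): [7 8 2 5 0 9 6 1 3 4]
After op 2 (in_shuffle): [9 7 6 8 1 2 3 5 4 0]
After op 3 (in_shuffle): [2 9 3 7 5 6 4 8 0 1]
After op 4 (in_shuffle): [6 2 4 9 8 3 0 7 1 5]
After op 5 (in_shuffle): [3 6 0 2 7 4 1 9 5 8]
After op 6 (in_shuffle): [4 3 1 6 9 0 5 2 8 7]
After op 7 (in_shuffle): [0 4 5 3 2 1 8 6 7 9]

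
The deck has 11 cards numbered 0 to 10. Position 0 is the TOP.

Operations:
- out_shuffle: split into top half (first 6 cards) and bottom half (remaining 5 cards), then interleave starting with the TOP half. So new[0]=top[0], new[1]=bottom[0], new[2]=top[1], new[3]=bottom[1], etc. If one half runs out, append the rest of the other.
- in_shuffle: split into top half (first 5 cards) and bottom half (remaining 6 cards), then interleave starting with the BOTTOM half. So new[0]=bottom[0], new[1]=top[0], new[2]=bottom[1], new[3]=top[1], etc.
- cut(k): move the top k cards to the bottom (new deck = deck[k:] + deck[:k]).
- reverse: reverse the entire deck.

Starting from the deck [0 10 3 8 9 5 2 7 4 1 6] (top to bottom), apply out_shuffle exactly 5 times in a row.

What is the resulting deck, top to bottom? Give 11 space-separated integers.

Answer: 0 6 1 4 7 2 5 9 8 3 10

Derivation:
After op 1 (out_shuffle): [0 2 10 7 3 4 8 1 9 6 5]
After op 2 (out_shuffle): [0 8 2 1 10 9 7 6 3 5 4]
After op 3 (out_shuffle): [0 7 8 6 2 3 1 5 10 4 9]
After op 4 (out_shuffle): [0 1 7 5 8 10 6 4 2 9 3]
After op 5 (out_shuffle): [0 6 1 4 7 2 5 9 8 3 10]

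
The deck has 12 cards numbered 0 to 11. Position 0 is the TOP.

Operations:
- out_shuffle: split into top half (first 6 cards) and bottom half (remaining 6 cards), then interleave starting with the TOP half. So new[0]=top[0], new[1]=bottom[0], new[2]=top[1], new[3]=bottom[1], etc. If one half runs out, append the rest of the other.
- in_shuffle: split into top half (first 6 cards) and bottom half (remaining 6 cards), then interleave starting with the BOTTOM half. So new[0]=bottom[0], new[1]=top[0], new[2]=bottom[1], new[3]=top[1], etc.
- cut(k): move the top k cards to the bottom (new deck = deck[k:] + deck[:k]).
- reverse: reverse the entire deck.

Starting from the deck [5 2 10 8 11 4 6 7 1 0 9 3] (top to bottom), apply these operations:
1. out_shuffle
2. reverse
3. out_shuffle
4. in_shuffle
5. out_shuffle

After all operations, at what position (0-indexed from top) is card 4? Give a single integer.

Answer: 10

Derivation:
After op 1 (out_shuffle): [5 6 2 7 10 1 8 0 11 9 4 3]
After op 2 (reverse): [3 4 9 11 0 8 1 10 7 2 6 5]
After op 3 (out_shuffle): [3 1 4 10 9 7 11 2 0 6 8 5]
After op 4 (in_shuffle): [11 3 2 1 0 4 6 10 8 9 5 7]
After op 5 (out_shuffle): [11 6 3 10 2 8 1 9 0 5 4 7]
Card 4 is at position 10.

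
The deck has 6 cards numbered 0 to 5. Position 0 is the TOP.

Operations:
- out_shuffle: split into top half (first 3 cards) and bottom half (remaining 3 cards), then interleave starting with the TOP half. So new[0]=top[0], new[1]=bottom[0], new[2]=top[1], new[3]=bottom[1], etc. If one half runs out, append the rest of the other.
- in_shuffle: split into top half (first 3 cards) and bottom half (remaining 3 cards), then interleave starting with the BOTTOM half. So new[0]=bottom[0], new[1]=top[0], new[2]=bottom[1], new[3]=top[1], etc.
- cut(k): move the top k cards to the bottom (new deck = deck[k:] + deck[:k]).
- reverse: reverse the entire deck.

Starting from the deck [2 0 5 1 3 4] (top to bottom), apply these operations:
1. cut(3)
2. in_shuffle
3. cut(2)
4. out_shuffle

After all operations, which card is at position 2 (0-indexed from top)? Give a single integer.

Answer: 3

Derivation:
After op 1 (cut(3)): [1 3 4 2 0 5]
After op 2 (in_shuffle): [2 1 0 3 5 4]
After op 3 (cut(2)): [0 3 5 4 2 1]
After op 4 (out_shuffle): [0 4 3 2 5 1]
Position 2: card 3.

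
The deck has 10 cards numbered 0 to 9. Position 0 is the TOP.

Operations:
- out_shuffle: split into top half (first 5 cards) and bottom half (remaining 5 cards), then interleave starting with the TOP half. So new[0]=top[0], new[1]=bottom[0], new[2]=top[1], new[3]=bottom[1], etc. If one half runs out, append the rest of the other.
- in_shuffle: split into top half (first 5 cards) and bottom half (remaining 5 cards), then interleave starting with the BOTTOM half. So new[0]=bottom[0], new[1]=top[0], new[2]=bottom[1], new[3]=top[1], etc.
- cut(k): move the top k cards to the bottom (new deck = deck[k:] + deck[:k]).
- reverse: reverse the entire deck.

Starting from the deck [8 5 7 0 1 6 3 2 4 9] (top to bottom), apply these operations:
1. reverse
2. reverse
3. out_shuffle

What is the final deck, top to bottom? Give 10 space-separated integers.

After op 1 (reverse): [9 4 2 3 6 1 0 7 5 8]
After op 2 (reverse): [8 5 7 0 1 6 3 2 4 9]
After op 3 (out_shuffle): [8 6 5 3 7 2 0 4 1 9]

Answer: 8 6 5 3 7 2 0 4 1 9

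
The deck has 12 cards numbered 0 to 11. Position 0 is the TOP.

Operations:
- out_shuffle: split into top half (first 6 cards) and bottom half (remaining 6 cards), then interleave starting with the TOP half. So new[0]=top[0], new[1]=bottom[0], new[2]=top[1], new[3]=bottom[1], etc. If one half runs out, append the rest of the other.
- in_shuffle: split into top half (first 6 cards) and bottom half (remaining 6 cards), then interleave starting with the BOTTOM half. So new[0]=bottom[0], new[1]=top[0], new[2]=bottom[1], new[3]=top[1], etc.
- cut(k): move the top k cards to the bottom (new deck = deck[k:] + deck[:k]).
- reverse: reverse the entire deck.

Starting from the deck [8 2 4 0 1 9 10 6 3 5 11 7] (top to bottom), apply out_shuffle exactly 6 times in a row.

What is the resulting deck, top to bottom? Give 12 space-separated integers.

Answer: 8 9 11 1 5 0 3 4 6 2 10 7

Derivation:
After op 1 (out_shuffle): [8 10 2 6 4 3 0 5 1 11 9 7]
After op 2 (out_shuffle): [8 0 10 5 2 1 6 11 4 9 3 7]
After op 3 (out_shuffle): [8 6 0 11 10 4 5 9 2 3 1 7]
After op 4 (out_shuffle): [8 5 6 9 0 2 11 3 10 1 4 7]
After op 5 (out_shuffle): [8 11 5 3 6 10 9 1 0 4 2 7]
After op 6 (out_shuffle): [8 9 11 1 5 0 3 4 6 2 10 7]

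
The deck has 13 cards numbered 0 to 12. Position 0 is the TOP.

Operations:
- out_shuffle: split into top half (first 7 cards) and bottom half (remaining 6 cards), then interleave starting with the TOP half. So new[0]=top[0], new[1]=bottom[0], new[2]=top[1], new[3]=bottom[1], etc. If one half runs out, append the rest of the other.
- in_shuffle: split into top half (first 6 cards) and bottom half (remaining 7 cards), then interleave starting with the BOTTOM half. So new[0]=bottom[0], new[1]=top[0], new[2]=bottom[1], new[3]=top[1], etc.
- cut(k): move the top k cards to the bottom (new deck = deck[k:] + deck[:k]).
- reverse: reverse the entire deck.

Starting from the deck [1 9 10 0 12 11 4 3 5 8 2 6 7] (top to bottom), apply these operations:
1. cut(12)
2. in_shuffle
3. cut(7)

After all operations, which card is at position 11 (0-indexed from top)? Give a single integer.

Answer: 9

Derivation:
After op 1 (cut(12)): [7 1 9 10 0 12 11 4 3 5 8 2 6]
After op 2 (in_shuffle): [11 7 4 1 3 9 5 10 8 0 2 12 6]
After op 3 (cut(7)): [10 8 0 2 12 6 11 7 4 1 3 9 5]
Position 11: card 9.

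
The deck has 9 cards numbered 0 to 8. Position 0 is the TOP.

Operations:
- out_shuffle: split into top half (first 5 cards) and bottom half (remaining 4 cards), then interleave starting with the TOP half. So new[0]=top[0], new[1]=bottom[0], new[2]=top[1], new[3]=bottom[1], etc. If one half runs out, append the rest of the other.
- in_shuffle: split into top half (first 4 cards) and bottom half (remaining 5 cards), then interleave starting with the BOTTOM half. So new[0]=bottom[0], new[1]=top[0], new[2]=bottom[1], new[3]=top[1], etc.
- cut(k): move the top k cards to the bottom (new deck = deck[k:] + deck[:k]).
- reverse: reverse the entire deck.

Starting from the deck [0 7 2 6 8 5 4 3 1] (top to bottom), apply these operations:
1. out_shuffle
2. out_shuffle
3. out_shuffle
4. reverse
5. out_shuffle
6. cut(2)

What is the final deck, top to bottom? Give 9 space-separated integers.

After op 1 (out_shuffle): [0 5 7 4 2 3 6 1 8]
After op 2 (out_shuffle): [0 3 5 6 7 1 4 8 2]
After op 3 (out_shuffle): [0 1 3 4 5 8 6 2 7]
After op 4 (reverse): [7 2 6 8 5 4 3 1 0]
After op 5 (out_shuffle): [7 4 2 3 6 1 8 0 5]
After op 6 (cut(2)): [2 3 6 1 8 0 5 7 4]

Answer: 2 3 6 1 8 0 5 7 4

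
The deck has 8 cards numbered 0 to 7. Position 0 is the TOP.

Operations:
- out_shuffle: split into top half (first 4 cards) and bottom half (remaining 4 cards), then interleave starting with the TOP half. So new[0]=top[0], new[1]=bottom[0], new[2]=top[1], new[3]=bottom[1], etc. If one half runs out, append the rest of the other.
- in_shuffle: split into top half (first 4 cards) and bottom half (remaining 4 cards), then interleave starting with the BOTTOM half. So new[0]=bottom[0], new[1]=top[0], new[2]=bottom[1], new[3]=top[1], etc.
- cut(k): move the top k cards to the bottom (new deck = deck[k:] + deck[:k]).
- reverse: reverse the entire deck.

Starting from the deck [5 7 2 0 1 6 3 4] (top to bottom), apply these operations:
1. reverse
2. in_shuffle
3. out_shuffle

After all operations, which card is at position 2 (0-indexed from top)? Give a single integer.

After op 1 (reverse): [4 3 6 1 0 2 7 5]
After op 2 (in_shuffle): [0 4 2 3 7 6 5 1]
After op 3 (out_shuffle): [0 7 4 6 2 5 3 1]
Position 2: card 4.

Answer: 4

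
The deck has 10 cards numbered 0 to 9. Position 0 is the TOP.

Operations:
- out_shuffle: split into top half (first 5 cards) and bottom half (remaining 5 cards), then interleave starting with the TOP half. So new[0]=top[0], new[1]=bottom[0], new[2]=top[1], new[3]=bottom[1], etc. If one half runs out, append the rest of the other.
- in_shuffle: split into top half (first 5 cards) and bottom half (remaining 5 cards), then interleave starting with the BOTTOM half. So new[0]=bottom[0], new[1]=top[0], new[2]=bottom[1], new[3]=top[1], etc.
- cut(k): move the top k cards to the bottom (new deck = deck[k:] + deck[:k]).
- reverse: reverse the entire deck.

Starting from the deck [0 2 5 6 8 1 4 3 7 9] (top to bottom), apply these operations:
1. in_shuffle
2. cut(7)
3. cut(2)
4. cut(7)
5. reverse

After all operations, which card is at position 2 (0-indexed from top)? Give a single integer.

Answer: 2

Derivation:
After op 1 (in_shuffle): [1 0 4 2 3 5 7 6 9 8]
After op 2 (cut(7)): [6 9 8 1 0 4 2 3 5 7]
After op 3 (cut(2)): [8 1 0 4 2 3 5 7 6 9]
After op 4 (cut(7)): [7 6 9 8 1 0 4 2 3 5]
After op 5 (reverse): [5 3 2 4 0 1 8 9 6 7]
Position 2: card 2.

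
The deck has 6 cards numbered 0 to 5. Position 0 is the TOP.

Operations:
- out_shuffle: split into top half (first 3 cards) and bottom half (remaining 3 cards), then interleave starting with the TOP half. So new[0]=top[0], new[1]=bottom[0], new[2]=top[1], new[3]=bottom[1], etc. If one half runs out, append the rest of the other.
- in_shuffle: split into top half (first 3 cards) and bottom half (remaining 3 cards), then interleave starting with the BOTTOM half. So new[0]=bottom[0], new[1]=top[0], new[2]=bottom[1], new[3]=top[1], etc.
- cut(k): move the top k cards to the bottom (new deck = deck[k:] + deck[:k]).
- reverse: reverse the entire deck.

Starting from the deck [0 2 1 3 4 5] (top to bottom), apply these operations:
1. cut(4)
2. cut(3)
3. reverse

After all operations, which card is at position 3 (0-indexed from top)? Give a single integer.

Answer: 3

Derivation:
After op 1 (cut(4)): [4 5 0 2 1 3]
After op 2 (cut(3)): [2 1 3 4 5 0]
After op 3 (reverse): [0 5 4 3 1 2]
Position 3: card 3.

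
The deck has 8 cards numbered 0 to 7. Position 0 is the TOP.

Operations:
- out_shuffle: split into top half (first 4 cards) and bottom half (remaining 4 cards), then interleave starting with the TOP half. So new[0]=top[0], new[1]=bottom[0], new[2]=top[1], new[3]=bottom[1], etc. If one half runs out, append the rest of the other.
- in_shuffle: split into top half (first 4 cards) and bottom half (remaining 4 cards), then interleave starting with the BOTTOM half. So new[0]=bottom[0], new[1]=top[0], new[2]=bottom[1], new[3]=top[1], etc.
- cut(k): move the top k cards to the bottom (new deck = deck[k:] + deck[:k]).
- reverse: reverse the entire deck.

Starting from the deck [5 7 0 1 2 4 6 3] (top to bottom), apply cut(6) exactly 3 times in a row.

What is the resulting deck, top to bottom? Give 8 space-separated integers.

After op 1 (cut(6)): [6 3 5 7 0 1 2 4]
After op 2 (cut(6)): [2 4 6 3 5 7 0 1]
After op 3 (cut(6)): [0 1 2 4 6 3 5 7]

Answer: 0 1 2 4 6 3 5 7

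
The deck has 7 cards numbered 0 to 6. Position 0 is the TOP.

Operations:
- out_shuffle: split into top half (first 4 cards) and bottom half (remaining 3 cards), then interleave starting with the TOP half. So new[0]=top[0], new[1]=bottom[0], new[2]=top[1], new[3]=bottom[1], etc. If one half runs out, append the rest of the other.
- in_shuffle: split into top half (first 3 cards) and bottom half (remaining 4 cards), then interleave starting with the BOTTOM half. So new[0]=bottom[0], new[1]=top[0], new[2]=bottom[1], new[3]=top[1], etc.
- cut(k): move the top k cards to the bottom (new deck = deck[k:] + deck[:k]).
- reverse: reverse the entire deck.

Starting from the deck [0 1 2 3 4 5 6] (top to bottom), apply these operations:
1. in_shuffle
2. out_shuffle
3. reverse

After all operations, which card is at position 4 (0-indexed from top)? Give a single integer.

After op 1 (in_shuffle): [3 0 4 1 5 2 6]
After op 2 (out_shuffle): [3 5 0 2 4 6 1]
After op 3 (reverse): [1 6 4 2 0 5 3]
Position 4: card 0.

Answer: 0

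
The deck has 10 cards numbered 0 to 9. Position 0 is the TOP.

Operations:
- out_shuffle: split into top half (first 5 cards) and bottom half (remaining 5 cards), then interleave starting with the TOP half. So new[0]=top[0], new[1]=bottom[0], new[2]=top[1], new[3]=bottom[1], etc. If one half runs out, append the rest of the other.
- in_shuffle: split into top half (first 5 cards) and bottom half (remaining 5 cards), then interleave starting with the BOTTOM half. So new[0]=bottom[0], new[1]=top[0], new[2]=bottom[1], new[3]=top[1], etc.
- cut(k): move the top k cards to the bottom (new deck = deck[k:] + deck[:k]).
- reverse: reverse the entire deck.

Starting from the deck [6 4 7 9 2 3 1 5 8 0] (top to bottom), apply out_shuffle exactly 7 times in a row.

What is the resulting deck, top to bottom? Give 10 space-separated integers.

After op 1 (out_shuffle): [6 3 4 1 7 5 9 8 2 0]
After op 2 (out_shuffle): [6 5 3 9 4 8 1 2 7 0]
After op 3 (out_shuffle): [6 8 5 1 3 2 9 7 4 0]
After op 4 (out_shuffle): [6 2 8 9 5 7 1 4 3 0]
After op 5 (out_shuffle): [6 7 2 1 8 4 9 3 5 0]
After op 6 (out_shuffle): [6 4 7 9 2 3 1 5 8 0]
After op 7 (out_shuffle): [6 3 4 1 7 5 9 8 2 0]

Answer: 6 3 4 1 7 5 9 8 2 0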